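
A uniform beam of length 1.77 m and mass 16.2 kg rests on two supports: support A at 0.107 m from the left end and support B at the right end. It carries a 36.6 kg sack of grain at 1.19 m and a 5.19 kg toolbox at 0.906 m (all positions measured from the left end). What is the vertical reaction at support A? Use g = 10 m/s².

Sum moments about support B (its reaction then has zero moment arm).
Beam weight: 16.2 × 10 = 162 N down at 0.885 m → arm 0.885 m, τ = 162 × 0.885 = 143.4 N·m counterclockwise.
Sack of grain: 36.6 × 10 = 366 N down at 1.19 m → arm 0.58 m, τ = 366 × 0.58 = 212.3 N·m counterclockwise.
Toolbox: 5.19 × 10 = 51.9 N down at 0.906 m → arm 0.864 m, τ = 51.9 × 0.864 = 44.84 N·m counterclockwise.
Net load moment about support B = 400.5 N·m counterclockwise.
Reaction R at support A is upward at 0.107 m, arm 1.663 m → moment R × 1.663 clockwise.
Balancing moments: R × 1.663 = 400.5, giving R = 241 N.

R_A ≈ 241 N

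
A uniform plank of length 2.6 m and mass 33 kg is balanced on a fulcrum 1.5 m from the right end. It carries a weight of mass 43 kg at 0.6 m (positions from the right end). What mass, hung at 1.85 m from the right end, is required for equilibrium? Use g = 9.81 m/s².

m ≈ 129 kg

About the fulcrum (at 1.5 m from the right end):
Beam weight: 33 × 9.81 = 323.7 N down at 1.3 m → arm 0.2 m, τ = 323.7 × 0.2 = 64.74 N·m clockwise.
Weight: 43 × 9.81 = 421.8 N down at 0.6 m → arm 0.9 m, τ = 421.8 × 0.9 = 379.6 N·m clockwise.
Net moment of known loads = 444.3 N·m clockwise.
An unknown mass m at 1.85 m has arm 0.35 m; its moment is m·g·0.35 counterclockwise.
Setting net torque to zero: m × 9.81 × 0.35 = 444.3 → m = 444.3 / (9.81 × 0.35) = 129 kg.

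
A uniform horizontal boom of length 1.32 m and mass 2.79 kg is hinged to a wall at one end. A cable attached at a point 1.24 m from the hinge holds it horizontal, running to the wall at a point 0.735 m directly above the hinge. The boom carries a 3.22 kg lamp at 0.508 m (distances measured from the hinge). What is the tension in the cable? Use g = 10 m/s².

T ≈ 55 N

Choose the hinge as the axis so the unknown hinge reaction has zero arm there.
Beam weight: 2.79 × 10 = 27.9 N down at 0.66 m → arm 0.66 m, τ = 27.9 × 0.66 = 18.41 N·m clockwise.
Lamp: 3.22 × 10 = 32.2 N down at 0.508 m → arm 0.508 m, τ = 32.2 × 0.508 = 16.36 N·m clockwise.
Total clockwise load moment = 34.77 N·m.
The cable tension T acts at 1.24 m; only its component perpendicular to the boom, T sinθ, produces torque. sinθ = h/√(h²+d²) = 0.735/√(0.735²+1.24²) = 0.5099.
Στ = 0 ⇒ T × 1.24 × 0.5099 = 34.77 ⇒ T = 34.77 / 0.6323 = 55 N.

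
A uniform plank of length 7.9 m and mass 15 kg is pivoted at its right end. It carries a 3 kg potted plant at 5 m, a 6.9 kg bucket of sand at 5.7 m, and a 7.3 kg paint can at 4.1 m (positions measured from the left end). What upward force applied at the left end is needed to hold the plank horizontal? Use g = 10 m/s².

F ≈ 140 N

Take moments about the right end.
Beam weight: 15 × 10 = 150 N down at 3.95 m → arm 3.95 m, τ = 150 × 3.95 = 592.5 N·m counterclockwise.
Potted plant: 3 × 10 = 30 N down at 5 m → arm 2.9 m, τ = 30 × 2.9 = 87 N·m counterclockwise.
Bucket of sand: 6.9 × 10 = 69 N down at 5.7 m → arm 2.2 m, τ = 69 × 2.2 = 151.8 N·m counterclockwise.
Paint can: 7.3 × 10 = 73 N down at 4.1 m → arm 3.8 m, τ = 73 × 3.8 = 277.4 N·m counterclockwise.
Net moment of the loads = 1109 N·m counterclockwise.
The upward force F acts at the left end, arm 7.9 m, giving F × 7.9 clockwise.
Στ = 0 ⇒ F × 7.9 = 1109 ⇒ F = 1109 / 7.9 = 140 N.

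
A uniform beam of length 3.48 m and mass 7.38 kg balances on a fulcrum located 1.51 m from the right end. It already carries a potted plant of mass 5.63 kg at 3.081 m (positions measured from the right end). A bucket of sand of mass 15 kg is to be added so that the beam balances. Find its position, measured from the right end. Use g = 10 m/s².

x ≈ 0.807 m from the right end

About the fulcrum (at 1.51 m from the right end):
Beam weight: 7.38 × 10 = 73.8 N down at 1.74 m → arm 0.23 m, τ = 73.8 × 0.23 = 16.97 N·m counterclockwise.
Potted plant: 5.63 × 10 = 56.3 N down at 3.081 m → arm 1.571 m, τ = 56.3 × 1.571 = 88.45 N·m counterclockwise.
Net moment of existing loads = 105.4 N·m counterclockwise.
The bucket of sand weighs 15 × 10 = 150 N and must supply an equal clockwise moment, so its lever arm about the fulcrum is 105.4 / 150 = 0.703 m.
That puts it at 1.51 − 0.703 = 0.807 m from the right end.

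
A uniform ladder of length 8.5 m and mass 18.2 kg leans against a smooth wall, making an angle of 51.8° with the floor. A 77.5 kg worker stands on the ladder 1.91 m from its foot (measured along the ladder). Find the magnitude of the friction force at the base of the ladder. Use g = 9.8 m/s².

Choose the foot of the ladder as the axis so the floor normal and friction both act there and drop out.
Ladder weight 18.2×9.8 = 178.4 N acts at 4.25 m along the ladder; its horizontal arm is 4.25·cos51.8° = 2.628 m → τ = 468.8 N·m clockwise.
Worker: 77.5×9.8 = 759.5 N at 1.91 m → arm 1.181 m → τ = 897 N·m clockwise.
Wall normal N acts horizontally at the top; its moment arm is the height L sinθ = 8.5·sin51.8° = 6.68 m, counterclockwise.
Balancing moments: N × 6.68 = 1366, giving N = 204 N.
ΣFx = 0: friction at the foot balances the wall's push, so f = N_wall = 204 N.

f ≈ 204 N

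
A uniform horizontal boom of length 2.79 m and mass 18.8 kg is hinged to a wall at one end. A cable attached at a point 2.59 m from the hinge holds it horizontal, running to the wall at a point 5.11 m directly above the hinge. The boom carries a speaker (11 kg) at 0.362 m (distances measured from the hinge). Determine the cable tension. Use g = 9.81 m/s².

T ≈ 128 N

Taking torques about the hinge:
Beam weight: 18.8 × 9.81 = 184.4 N down at 1.395 m → arm 1.395 m, τ = 184.4 × 1.395 = 257.2 N·m clockwise.
Speaker: 11 × 9.81 = 107.9 N down at 0.362 m → arm 0.362 m, τ = 107.9 × 0.362 = 39.06 N·m clockwise.
Total clockwise load moment = 296.3 N·m.
The cable tension T acts at 2.59 m; only its component perpendicular to the boom, T sinθ, produces torque. sinθ = h/√(h²+d²) = 5.11/√(5.11²+2.59²) = 0.892.
Balancing moments: T × 2.59 × 0.892 = 296.3, giving T = 296.3 / 2.31 = 128 N.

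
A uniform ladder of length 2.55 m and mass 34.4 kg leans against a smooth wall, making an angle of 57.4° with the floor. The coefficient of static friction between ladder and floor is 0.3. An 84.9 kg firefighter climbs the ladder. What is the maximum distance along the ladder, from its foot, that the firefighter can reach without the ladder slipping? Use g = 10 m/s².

About the foot of the ladder:
Ladder weight 34.4×10 = 344 N acts at 1.275 m along the ladder; its horizontal arm is 1.275·cos57.4° = 0.6869 m → τ = 236.3 N·m clockwise.
Firefighter weight 84.9×10 = 849 N at distance d → arm d·cos57.4° → τ = 849·d·0.5388 clockwise.
Wall normal N at the top has arm L sinθ = 2.148 m counterclockwise, so Στ = 0 gives N·2.148 = 236.3 + 457.4·d.
ΣFy = 0 ⇒ N_floor = 1193 N, so the maximum friction is μ_s·N_floor = 0.3×1193 = 357.9 N. ΣFx = 0 ⇒ N_wall = f, so at the slipping point N = 357.9 N.
Substituting: 357.9×2.148 = 236.3 + 457.4·d ⇒ d = (768.8 − 236.3) / 457.4 = 1.16 m.

d ≈ 1.16 m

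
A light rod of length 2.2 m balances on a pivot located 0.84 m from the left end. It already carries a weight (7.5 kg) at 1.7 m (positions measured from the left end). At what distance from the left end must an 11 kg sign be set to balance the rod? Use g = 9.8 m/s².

x ≈ 0.254 m from the left end

Sum moments about the pivot (at 0.84 m from the left end) (the support reaction has zero arm there).
Weight: 7.5 × 9.8 = 73.5 N down at 1.7 m → arm 0.86 m, τ = 73.5 × 0.86 = 63.21 N·m clockwise.
Net moment of existing loads = 63.21 N·m clockwise.
The sign weighs 11 × 9.8 = 107.8 N and must supply an equal counterclockwise moment, so its lever arm about the pivot is 63.21 / 107.8 = 0.586 m.
That puts it at 0.84 − 0.586 = 0.254 m from the left end.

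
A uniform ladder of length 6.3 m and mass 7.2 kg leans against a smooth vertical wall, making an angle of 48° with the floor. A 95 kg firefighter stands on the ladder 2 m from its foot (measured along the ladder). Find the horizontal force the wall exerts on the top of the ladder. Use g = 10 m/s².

Sum moments about the foot of the ladder (the floor normal and friction both act there and drop out).
Ladder weight 7.2×10 = 72 N acts at 3.15 m along the ladder; its horizontal arm is 3.15·cos48° = 2.108 m → τ = 151.8 N·m clockwise.
Firefighter: 95×10 = 950 N at 2 m → arm 1.338 m → τ = 1271 N·m clockwise.
Wall normal N acts horizontally at the top; its moment arm is the height L sinθ = 6.3·sin48° = 4.682 m, counterclockwise.
Balancing moments: N × 4.682 = 1423, giving N = 304 N.

N_wall ≈ 304 N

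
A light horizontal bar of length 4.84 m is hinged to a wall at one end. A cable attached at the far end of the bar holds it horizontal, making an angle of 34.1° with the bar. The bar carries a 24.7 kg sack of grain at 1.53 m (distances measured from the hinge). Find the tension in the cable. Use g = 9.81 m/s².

T ≈ 137 N

About the hinge:
Sack of grain: 24.7 × 9.81 = 242.3 N down at 1.53 m → arm 1.53 m, τ = 242.3 × 1.53 = 370.7 N·m clockwise.
Total clockwise load moment = 370.7 N·m.
The cable tension T acts at 4.84 m; only its component perpendicular to the bar, T sinθ, produces torque. sin 34.1° = 0.5606.
For rotational equilibrium, T × 4.84 × 0.5606 = 370.7, so T = 370.7 / 2.713 = 137 N.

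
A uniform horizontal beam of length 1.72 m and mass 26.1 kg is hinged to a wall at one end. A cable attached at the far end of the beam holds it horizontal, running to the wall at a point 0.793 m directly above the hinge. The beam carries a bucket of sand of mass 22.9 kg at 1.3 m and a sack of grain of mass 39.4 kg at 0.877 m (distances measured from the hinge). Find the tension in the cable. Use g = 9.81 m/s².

About the hinge:
Beam weight: 26.1 × 9.81 = 256 N down at 0.86 m → arm 0.86 m, τ = 256 × 0.86 = 220.2 N·m clockwise.
Bucket of sand: 22.9 × 9.81 = 224.6 N down at 1.3 m → arm 1.3 m, τ = 224.6 × 1.3 = 292 N·m clockwise.
Sack of grain: 39.4 × 9.81 = 386.5 N down at 0.877 m → arm 0.877 m, τ = 386.5 × 0.877 = 339 N·m clockwise.
Total clockwise load moment = 851.2 N·m.
The cable tension T acts at 1.72 m; only its component perpendicular to the beam, T sinθ, produces torque. sinθ = h/√(h²+d²) = 0.793/√(0.793²+1.72²) = 0.4187.
Στ = 0 ⇒ T × 1.72 × 0.4187 = 851.2 ⇒ T = 851.2 / 0.7202 = 1180 N.

T ≈ 1180 N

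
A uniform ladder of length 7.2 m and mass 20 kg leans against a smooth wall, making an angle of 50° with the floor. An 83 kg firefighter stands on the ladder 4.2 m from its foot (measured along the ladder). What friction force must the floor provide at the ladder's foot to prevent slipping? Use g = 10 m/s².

f ≈ 490 N

Taking torques about the foot of the ladder:
Ladder weight 20×10 = 200 N acts at 3.6 m along the ladder; its horizontal arm is 3.6·cos50° = 2.314 m → τ = 462.8 N·m clockwise.
Firefighter: 83×10 = 830 N at 4.2 m → arm 2.7 m → τ = 2241 N·m clockwise.
Wall normal N acts horizontally at the top; its moment arm is the height L sinθ = 7.2·sin50° = 5.516 m, counterclockwise.
Setting net torque to zero: N × 5.516 = 2704 → N = 490 N.
ΣFx = 0: friction at the foot balances the wall's push, so f = N_wall = 490 N.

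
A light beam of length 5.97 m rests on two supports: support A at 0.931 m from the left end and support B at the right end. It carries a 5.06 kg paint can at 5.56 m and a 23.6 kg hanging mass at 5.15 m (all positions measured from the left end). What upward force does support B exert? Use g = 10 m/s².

Choose support A as the axis so its reaction then has zero moment arm.
Paint can: 5.06 × 10 = 50.6 N down at 5.56 m → arm 4.629 m, τ = 50.6 × 4.629 = 234.2 N·m clockwise.
Hanging mass: 23.6 × 10 = 236 N down at 5.15 m → arm 4.219 m, τ = 236 × 4.219 = 995.7 N·m clockwise.
Net load moment about support A = 1230 N·m clockwise.
Reaction R at support B is upward at 5.97 m, arm 5.039 m → moment R × 5.039 counterclockwise.
Balancing moments: R × 5.039 = 1230, giving R = 244 N.

R_B ≈ 244 N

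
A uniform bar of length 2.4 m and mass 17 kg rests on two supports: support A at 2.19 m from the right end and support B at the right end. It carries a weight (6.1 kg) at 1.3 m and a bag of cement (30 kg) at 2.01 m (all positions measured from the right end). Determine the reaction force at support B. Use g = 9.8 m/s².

Sum moments about support A (its reaction then has zero moment arm).
Beam weight: 17 × 9.8 = 166.6 N down at 1.2 m → arm 0.99 m, τ = 166.6 × 0.99 = 164.9 N·m clockwise.
Weight: 6.1 × 9.8 = 59.78 N down at 1.3 m → arm 0.89 m, τ = 59.78 × 0.89 = 53.2 N·m clockwise.
Bag of cement: 30 × 9.8 = 294 N down at 2.01 m → arm 0.18 m, τ = 294 × 0.18 = 52.92 N·m clockwise.
Net load moment about support A = 271 N·m clockwise.
Reaction R at support B is upward at 0 m, arm 2.19 m → moment R × 2.19 counterclockwise.
Στ = 0 ⇒ R × 2.19 = 271 ⇒ R = 124 N.

R_B ≈ 124 N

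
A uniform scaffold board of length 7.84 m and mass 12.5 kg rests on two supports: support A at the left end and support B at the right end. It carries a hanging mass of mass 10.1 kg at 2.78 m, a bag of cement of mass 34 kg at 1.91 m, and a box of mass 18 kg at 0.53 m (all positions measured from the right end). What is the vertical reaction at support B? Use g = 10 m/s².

R_B ≈ 553 N

Taking torques about support A:
Beam weight: 12.5 × 10 = 125 N down at 3.92 m → arm 3.92 m, τ = 125 × 3.92 = 490 N·m clockwise.
Hanging mass: 10.1 × 10 = 101 N down at 2.78 m → arm 5.06 m, τ = 101 × 5.06 = 511.1 N·m clockwise.
Bag of cement: 34 × 10 = 340 N down at 1.91 m → arm 5.93 m, τ = 340 × 5.93 = 2016 N·m clockwise.
Box: 18 × 10 = 180 N down at 0.53 m → arm 7.31 m, τ = 180 × 7.31 = 1316 N·m clockwise.
Net load moment about support A = 4333 N·m clockwise.
Reaction R at support B is upward at 0 m, arm 7.84 m → moment R × 7.84 counterclockwise.
For rotational equilibrium, R × 7.84 = 4333, so R = 553 N.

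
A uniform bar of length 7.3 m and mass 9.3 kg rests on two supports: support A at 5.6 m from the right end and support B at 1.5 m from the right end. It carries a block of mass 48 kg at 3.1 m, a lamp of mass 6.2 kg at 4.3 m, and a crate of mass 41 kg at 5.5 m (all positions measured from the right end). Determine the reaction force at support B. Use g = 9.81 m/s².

Choose support A as the axis so its reaction then has zero moment arm.
Beam weight: 9.3 × 9.81 = 91.23 N down at 3.65 m → arm 1.95 m, τ = 91.23 × 1.95 = 177.9 N·m clockwise.
Block: 48 × 9.81 = 470.9 N down at 3.1 m → arm 2.5 m, τ = 470.9 × 2.5 = 1177 N·m clockwise.
Lamp: 6.2 × 9.81 = 60.82 N down at 4.3 m → arm 1.3 m, τ = 60.82 × 1.3 = 79.07 N·m clockwise.
Crate: 41 × 9.81 = 402.2 N down at 5.5 m → arm 0.1 m, τ = 402.2 × 0.1 = 40.22 N·m clockwise.
Net load moment about support A = 1474 N·m clockwise.
Reaction R at support B is upward at 1.5 m, arm 4.1 m → moment R × 4.1 counterclockwise.
For rotational equilibrium, R × 4.1 = 1474, so R = 360 N.

R_B ≈ 360 N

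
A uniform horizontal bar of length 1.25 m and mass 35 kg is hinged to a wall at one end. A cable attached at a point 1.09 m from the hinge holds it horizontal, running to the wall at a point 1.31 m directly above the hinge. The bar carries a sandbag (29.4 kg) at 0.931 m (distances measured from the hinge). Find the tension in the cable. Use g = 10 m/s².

T ≈ 588 N

About the hinge:
Beam weight: 35 × 10 = 350 N down at 0.625 m → arm 0.625 m, τ = 350 × 0.625 = 218.8 N·m clockwise.
Sandbag: 29.4 × 10 = 294 N down at 0.931 m → arm 0.931 m, τ = 294 × 0.931 = 273.7 N·m clockwise.
Total clockwise load moment = 492.5 N·m.
The cable tension T acts at 1.09 m; only its component perpendicular to the bar, T sinθ, produces torque. sinθ = h/√(h²+d²) = 1.31/√(1.31²+1.09²) = 0.7687.
For rotational equilibrium, T × 1.09 × 0.7687 = 492.5, so T = 492.5 / 0.8379 = 588 N.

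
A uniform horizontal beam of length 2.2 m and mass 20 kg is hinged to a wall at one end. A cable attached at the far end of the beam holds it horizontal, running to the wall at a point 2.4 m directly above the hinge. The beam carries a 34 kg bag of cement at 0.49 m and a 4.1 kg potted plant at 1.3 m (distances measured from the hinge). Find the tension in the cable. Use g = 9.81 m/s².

T ≈ 266 N

About the hinge:
Beam weight: 20 × 9.81 = 196.2 N down at 1.1 m → arm 1.1 m, τ = 196.2 × 1.1 = 215.8 N·m clockwise.
Bag of cement: 34 × 9.81 = 333.5 N down at 0.49 m → arm 0.49 m, τ = 333.5 × 0.49 = 163.4 N·m clockwise.
Potted plant: 4.1 × 9.81 = 40.22 N down at 1.3 m → arm 1.3 m, τ = 40.22 × 1.3 = 52.29 N·m clockwise.
Total clockwise load moment = 431.5 N·m.
The cable tension T acts at 2.2 m; only its component perpendicular to the beam, T sinθ, produces torque. sinθ = h/√(h²+d²) = 2.4/√(2.4²+2.2²) = 0.7372.
Setting net torque to zero: T × 2.2 × 0.7372 = 431.5 → T = 431.5 / 1.622 = 266 N.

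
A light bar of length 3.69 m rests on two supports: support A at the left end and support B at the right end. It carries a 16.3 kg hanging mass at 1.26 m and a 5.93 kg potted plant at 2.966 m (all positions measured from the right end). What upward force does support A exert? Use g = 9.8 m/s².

Take moments about support B.
Hanging mass: 16.3 × 9.8 = 159.7 N down at 1.26 m → arm 1.26 m, τ = 159.7 × 1.26 = 201.2 N·m counterclockwise.
Potted plant: 5.93 × 9.8 = 58.11 N down at 2.966 m → arm 2.966 m, τ = 58.11 × 2.966 = 172.4 N·m counterclockwise.
Net load moment about support B = 373.6 N·m counterclockwise.
Reaction R at support A is upward at 3.69 m, arm 3.69 m → moment R × 3.69 clockwise.
Balancing moments: R × 3.69 = 373.6, giving R = 101 N.

R_A ≈ 101 N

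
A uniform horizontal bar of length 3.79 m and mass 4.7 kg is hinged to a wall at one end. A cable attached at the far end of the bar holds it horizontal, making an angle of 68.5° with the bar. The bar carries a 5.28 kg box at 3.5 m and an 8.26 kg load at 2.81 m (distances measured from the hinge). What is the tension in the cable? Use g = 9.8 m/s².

Sum moments about the hinge (the unknown hinge reaction has zero arm there).
Beam weight: 4.7 × 9.8 = 46.06 N down at 1.895 m → arm 1.895 m, τ = 46.06 × 1.895 = 87.28 N·m clockwise.
Box: 5.28 × 9.8 = 51.74 N down at 3.5 m → arm 3.5 m, τ = 51.74 × 3.5 = 181.1 N·m clockwise.
Load: 8.26 × 9.8 = 80.95 N down at 2.81 m → arm 2.81 m, τ = 80.95 × 2.81 = 227.5 N·m clockwise.
Total clockwise load moment = 495.9 N·m.
The cable tension T acts at 3.79 m; only its component perpendicular to the bar, T sinθ, produces torque. sin 68.5° = 0.9304.
Balancing moments: T × 3.79 × 0.9304 = 495.9, giving T = 495.9 / 3.526 = 141 N.

T ≈ 141 N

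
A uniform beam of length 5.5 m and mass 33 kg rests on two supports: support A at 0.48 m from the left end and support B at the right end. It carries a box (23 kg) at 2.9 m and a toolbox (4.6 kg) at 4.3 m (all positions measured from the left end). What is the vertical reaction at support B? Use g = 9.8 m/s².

R_B ≈ 289 N

Sum moments about support A (its reaction then has zero moment arm).
Beam weight: 33 × 9.8 = 323.4 N down at 2.75 m → arm 2.27 m, τ = 323.4 × 2.27 = 734.1 N·m clockwise.
Box: 23 × 9.8 = 225.4 N down at 2.9 m → arm 2.42 m, τ = 225.4 × 2.42 = 545.5 N·m clockwise.
Toolbox: 4.6 × 9.8 = 45.08 N down at 4.3 m → arm 3.82 m, τ = 45.08 × 3.82 = 172.2 N·m clockwise.
Net load moment about support A = 1452 N·m clockwise.
Reaction R at support B is upward at 5.5 m, arm 5.02 m → moment R × 5.02 counterclockwise.
For rotational equilibrium, R × 5.02 = 1452, so R = 289 N.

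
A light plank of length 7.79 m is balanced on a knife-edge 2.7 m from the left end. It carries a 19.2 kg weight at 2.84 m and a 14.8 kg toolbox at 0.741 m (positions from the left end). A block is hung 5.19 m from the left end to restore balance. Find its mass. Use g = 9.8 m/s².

m ≈ 10.6 kg

Take moments about the knife-edge (at 2.7 m from the left end).
Weight: 19.2 × 9.8 = 188.2 N down at 2.84 m → arm 0.14 m, τ = 188.2 × 0.14 = 26.35 N·m clockwise.
Toolbox: 14.8 × 9.8 = 145 N down at 0.741 m → arm 1.959 m, τ = 145 × 1.959 = 284.1 N·m counterclockwise.
Net moment of known loads = 257.8 N·m counterclockwise.
An unknown mass m at 5.19 m has arm 2.49 m; its moment is m·g·2.49 clockwise.
Balancing moments: m × 9.8 × 2.49 = 257.8, giving m = 257.8 / (9.8 × 2.49) = 10.6 kg.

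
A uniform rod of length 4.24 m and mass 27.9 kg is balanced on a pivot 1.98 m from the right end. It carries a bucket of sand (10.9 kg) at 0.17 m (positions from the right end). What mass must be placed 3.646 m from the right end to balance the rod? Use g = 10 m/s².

m ≈ 9.5 kg

Taking torques about the pivot (at 1.98 m from the right end):
Beam weight: 27.9 × 10 = 279 N down at 2.12 m → arm 0.14 m, τ = 279 × 0.14 = 39.06 N·m counterclockwise.
Bucket of sand: 10.9 × 10 = 109 N down at 0.17 m → arm 1.81 m, τ = 109 × 1.81 = 197.3 N·m clockwise.
Net moment of known loads = 158.2 N·m clockwise.
An unknown mass m at 3.646 m has arm 1.666 m; its moment is m·g·1.666 counterclockwise.
Setting net torque to zero: m × 10 × 1.666 = 158.2 → m = 158.2 / (10 × 1.666) = 9.5 kg.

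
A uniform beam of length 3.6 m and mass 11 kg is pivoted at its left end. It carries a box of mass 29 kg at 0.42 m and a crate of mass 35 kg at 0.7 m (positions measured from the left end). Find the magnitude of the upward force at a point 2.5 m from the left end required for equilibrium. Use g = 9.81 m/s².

F ≈ 222 N

Sum moments about the left end (the unknown pivot reaction has zero arm there).
Beam weight: 11 × 9.81 = 107.9 N down at 1.8 m → arm 1.8 m, τ = 107.9 × 1.8 = 194.2 N·m clockwise.
Box: 29 × 9.81 = 284.5 N down at 0.42 m → arm 0.42 m, τ = 284.5 × 0.42 = 119.5 N·m clockwise.
Crate: 35 × 9.81 = 343.4 N down at 0.7 m → arm 0.7 m, τ = 343.4 × 0.7 = 240.4 N·m clockwise.
Net moment of the loads = 554.1 N·m clockwise.
The upward force F acts at a point 2.5 m from the left end, arm 2.5 m, giving F × 2.5 counterclockwise.
Setting net torque to zero: F × 2.5 = 554.1 → F = 554.1 / 2.5 = 222 N.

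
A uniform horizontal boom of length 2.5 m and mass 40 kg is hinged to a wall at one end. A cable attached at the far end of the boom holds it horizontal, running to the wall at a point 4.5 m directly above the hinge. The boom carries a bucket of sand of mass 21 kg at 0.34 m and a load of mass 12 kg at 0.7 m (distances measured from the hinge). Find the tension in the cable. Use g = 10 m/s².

Take moments about the hinge.
Beam weight: 40 × 10 = 400 N down at 1.25 m → arm 1.25 m, τ = 400 × 1.25 = 500 N·m clockwise.
Bucket of sand: 21 × 10 = 210 N down at 0.34 m → arm 0.34 m, τ = 210 × 0.34 = 71.4 N·m clockwise.
Load: 12 × 10 = 120 N down at 0.7 m → arm 0.7 m, τ = 120 × 0.7 = 84 N·m clockwise.
Total clockwise load moment = 655.4 N·m.
The cable tension T acts at 2.5 m; only its component perpendicular to the boom, T sinθ, produces torque. sinθ = h/√(h²+d²) = 4.5/√(4.5²+2.5²) = 0.8742.
Balancing moments: T × 2.5 × 0.8742 = 655.4, giving T = 655.4 / 2.185 = 300 N.

T ≈ 300 N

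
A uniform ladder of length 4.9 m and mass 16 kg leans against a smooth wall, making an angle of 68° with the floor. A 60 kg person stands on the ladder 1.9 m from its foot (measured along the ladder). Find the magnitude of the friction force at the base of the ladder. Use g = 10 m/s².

f ≈ 126 N

Taking torques about the foot of the ladder:
Ladder weight 16×10 = 160 N acts at 2.45 m along the ladder; its horizontal arm is 2.45·cos68° = 0.9178 m → τ = 146.8 N·m clockwise.
Person: 60×10 = 600 N at 1.9 m → arm 0.7118 m → τ = 427.1 N·m clockwise.
Wall normal N acts horizontally at the top; its moment arm is the height L sinθ = 4.9·sin68° = 4.543 m, counterclockwise.
For rotational equilibrium, N × 4.543 = 573.9, so N = 126 N.
ΣFx = 0: friction at the foot balances the wall's push, so f = N_wall = 126 N.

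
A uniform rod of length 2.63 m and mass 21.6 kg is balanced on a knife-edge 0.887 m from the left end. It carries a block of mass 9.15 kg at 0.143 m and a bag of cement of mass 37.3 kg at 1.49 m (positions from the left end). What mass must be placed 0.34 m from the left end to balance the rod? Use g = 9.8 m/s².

m ≈ 45.6 kg

Take moments about the knife-edge (at 0.887 m from the left end).
Beam weight: 21.6 × 9.8 = 211.7 N down at 1.315 m → arm 0.428 m, τ = 211.7 × 0.428 = 90.61 N·m clockwise.
Block: 9.15 × 9.8 = 89.67 N down at 0.143 m → arm 0.744 m, τ = 89.67 × 0.744 = 66.71 N·m counterclockwise.
Bag of cement: 37.3 × 9.8 = 365.5 N down at 1.49 m → arm 0.603 m, τ = 365.5 × 0.603 = 220.4 N·m clockwise.
Net moment of known loads = 244.3 N·m clockwise.
An unknown mass m at 0.34 m has arm 0.547 m; its moment is m·g·0.547 counterclockwise.
For rotational equilibrium, m × 9.8 × 0.547 = 244.3, so m = 244.3 / (9.8 × 0.547) = 45.6 kg.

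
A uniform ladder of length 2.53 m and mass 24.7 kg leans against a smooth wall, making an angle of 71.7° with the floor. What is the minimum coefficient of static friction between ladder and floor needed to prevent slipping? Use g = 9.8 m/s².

Taking torques about the foot of the ladder:
Ladder weight 24.7×9.8 = 242.1 N acts at 1.265 m along the ladder; its horizontal arm is 1.265·cos71.7° = 0.3972 m → τ = 96.16 N·m clockwise.
Wall normal N acts horizontally at the top; its moment arm is the height L sinθ = 2.53·sin71.7° = 2.402 m, counterclockwise.
Setting net torque to zero: N × 2.402 = 96.16 → N = 40.03 N.
ΣFx = 0 ⇒ f = N_wall = 40.03 N. ΣFy = 0 ⇒ N_floor = 242.1 N.
μ_min = f / N_floor = 40.03 / 242.1 = 0.165.

μ_min ≈ 0.165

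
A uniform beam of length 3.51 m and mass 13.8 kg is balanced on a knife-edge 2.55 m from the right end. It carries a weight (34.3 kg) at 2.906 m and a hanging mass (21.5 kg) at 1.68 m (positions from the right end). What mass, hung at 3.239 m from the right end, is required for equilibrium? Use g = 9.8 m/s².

Sum moments about the knife-edge (at 2.55 m from the right end) (the support reaction has zero arm there).
Beam weight: 13.8 × 9.8 = 135.2 N down at 1.755 m → arm 0.795 m, τ = 135.2 × 0.795 = 107.5 N·m clockwise.
Weight: 34.3 × 9.8 = 336.1 N down at 2.906 m → arm 0.356 m, τ = 336.1 × 0.356 = 119.7 N·m counterclockwise.
Hanging mass: 21.5 × 9.8 = 210.7 N down at 1.68 m → arm 0.87 m, τ = 210.7 × 0.87 = 183.3 N·m clockwise.
Net moment of known loads = 171.1 N·m clockwise.
An unknown mass m at 3.239 m has arm 0.689 m; its moment is m·g·0.689 counterclockwise.
For rotational equilibrium, m × 9.8 × 0.689 = 171.1, so m = 171.1 / (9.8 × 0.689) = 25.3 kg.

m ≈ 25.3 kg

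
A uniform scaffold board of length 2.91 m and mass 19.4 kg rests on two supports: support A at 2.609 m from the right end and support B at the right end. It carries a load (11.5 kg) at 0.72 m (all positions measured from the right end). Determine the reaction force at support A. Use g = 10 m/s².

Take moments about support B.
Beam weight: 19.4 × 10 = 194 N down at 1.455 m → arm 1.455 m, τ = 194 × 1.455 = 282.3 N·m counterclockwise.
Load: 11.5 × 10 = 115 N down at 0.72 m → arm 0.72 m, τ = 115 × 0.72 = 82.8 N·m counterclockwise.
Net load moment about support B = 365.1 N·m counterclockwise.
Reaction R at support A is upward at 2.609 m, arm 2.609 m → moment R × 2.609 clockwise.
For rotational equilibrium, R × 2.609 = 365.1, so R = 140 N.

R_A ≈ 140 N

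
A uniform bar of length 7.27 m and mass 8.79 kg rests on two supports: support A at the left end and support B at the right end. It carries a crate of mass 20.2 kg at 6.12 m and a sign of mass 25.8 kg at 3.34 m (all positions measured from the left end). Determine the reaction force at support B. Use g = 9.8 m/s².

Sum moments about support A (its reaction then has zero moment arm).
Beam weight: 8.79 × 9.8 = 86.14 N down at 3.635 m → arm 3.635 m, τ = 86.14 × 3.635 = 313.1 N·m clockwise.
Crate: 20.2 × 9.8 = 198 N down at 6.12 m → arm 6.12 m, τ = 198 × 6.12 = 1212 N·m clockwise.
Sign: 25.8 × 9.8 = 252.8 N down at 3.34 m → arm 3.34 m, τ = 252.8 × 3.34 = 844.4 N·m clockwise.
Net load moment about support A = 2370 N·m clockwise.
Reaction R at support B is upward at 7.27 m, arm 7.27 m → moment R × 7.27 counterclockwise.
Setting net torque to zero: R × 7.27 = 2370 → R = 326 N.

R_B ≈ 326 N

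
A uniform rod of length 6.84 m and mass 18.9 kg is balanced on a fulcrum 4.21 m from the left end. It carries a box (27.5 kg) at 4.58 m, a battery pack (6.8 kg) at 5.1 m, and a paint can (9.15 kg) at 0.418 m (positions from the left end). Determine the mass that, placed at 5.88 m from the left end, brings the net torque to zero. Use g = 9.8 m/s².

Take moments about the fulcrum (at 4.21 m from the left end).
Beam weight: 18.9 × 9.8 = 185.2 N down at 3.42 m → arm 0.79 m, τ = 185.2 × 0.79 = 146.3 N·m counterclockwise.
Box: 27.5 × 9.8 = 269.5 N down at 4.58 m → arm 0.37 m, τ = 269.5 × 0.37 = 99.72 N·m clockwise.
Battery pack: 6.8 × 9.8 = 66.64 N down at 5.1 m → arm 0.89 m, τ = 66.64 × 0.89 = 59.31 N·m clockwise.
Paint can: 9.15 × 9.8 = 89.67 N down at 0.418 m → arm 3.792 m, τ = 89.67 × 3.792 = 340 N·m counterclockwise.
Net moment of known loads = 327.3 N·m counterclockwise.
An unknown mass m at 5.88 m has arm 1.67 m; its moment is m·g·1.67 clockwise.
Balancing moments: m × 9.8 × 1.67 = 327.3, giving m = 327.3 / (9.8 × 1.67) = 20 kg.

m ≈ 20 kg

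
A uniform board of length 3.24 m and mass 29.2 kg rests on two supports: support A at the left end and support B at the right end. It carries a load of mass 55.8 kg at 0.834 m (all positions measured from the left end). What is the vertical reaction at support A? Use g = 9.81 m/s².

Taking torques about support B:
Beam weight: 29.2 × 9.81 = 286.5 N down at 1.62 m → arm 1.62 m, τ = 286.5 × 1.62 = 464.1 N·m counterclockwise.
Load: 55.8 × 9.81 = 547.4 N down at 0.834 m → arm 2.406 m, τ = 547.4 × 2.406 = 1317 N·m counterclockwise.
Net load moment about support B = 1781 N·m counterclockwise.
Reaction R at support A is upward at 0 m, arm 3.24 m → moment R × 3.24 clockwise.
Setting net torque to zero: R × 3.24 = 1781 → R = 550 N.

R_A ≈ 550 N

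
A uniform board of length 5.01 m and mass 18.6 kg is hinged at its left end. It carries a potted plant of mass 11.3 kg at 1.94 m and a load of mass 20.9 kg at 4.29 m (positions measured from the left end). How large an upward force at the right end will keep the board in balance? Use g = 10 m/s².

F ≈ 316 N

Taking torques about the left end:
Beam weight: 18.6 × 10 = 186 N down at 2.505 m → arm 2.505 m, τ = 186 × 2.505 = 465.9 N·m clockwise.
Potted plant: 11.3 × 10 = 113 N down at 1.94 m → arm 1.94 m, τ = 113 × 1.94 = 219.2 N·m clockwise.
Load: 20.9 × 10 = 209 N down at 4.29 m → arm 4.29 m, τ = 209 × 4.29 = 896.6 N·m clockwise.
Net moment of the loads = 1582 N·m clockwise.
The upward force F acts at the right end, arm 5.01 m, giving F × 5.01 counterclockwise.
Στ = 0 ⇒ F × 5.01 = 1582 ⇒ F = 1582 / 5.01 = 316 N.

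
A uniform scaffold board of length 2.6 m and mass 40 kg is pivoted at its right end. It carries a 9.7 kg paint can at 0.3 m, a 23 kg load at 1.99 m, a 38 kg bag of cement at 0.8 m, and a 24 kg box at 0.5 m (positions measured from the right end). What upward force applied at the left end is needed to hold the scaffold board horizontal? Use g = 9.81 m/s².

F ≈ 540 N

Choose the right end as the axis so the unknown pivot reaction has zero arm there.
Beam weight: 40 × 9.81 = 392.4 N down at 1.3 m → arm 1.3 m, τ = 392.4 × 1.3 = 510.1 N·m counterclockwise.
Paint can: 9.7 × 9.81 = 95.16 N down at 0.3 m → arm 0.3 m, τ = 95.16 × 0.3 = 28.55 N·m counterclockwise.
Load: 23 × 9.81 = 225.6 N down at 1.99 m → arm 1.99 m, τ = 225.6 × 1.99 = 448.9 N·m counterclockwise.
Bag of cement: 38 × 9.81 = 372.8 N down at 0.8 m → arm 0.8 m, τ = 372.8 × 0.8 = 298.2 N·m counterclockwise.
Box: 24 × 9.81 = 235.4 N down at 0.5 m → arm 0.5 m, τ = 235.4 × 0.5 = 117.7 N·m counterclockwise.
Net moment of the loads = 1403 N·m counterclockwise.
The upward force F acts at the left end, arm 2.6 m, giving F × 2.6 clockwise.
Στ = 0 ⇒ F × 2.6 = 1403 ⇒ F = 1403 / 2.6 = 540 N.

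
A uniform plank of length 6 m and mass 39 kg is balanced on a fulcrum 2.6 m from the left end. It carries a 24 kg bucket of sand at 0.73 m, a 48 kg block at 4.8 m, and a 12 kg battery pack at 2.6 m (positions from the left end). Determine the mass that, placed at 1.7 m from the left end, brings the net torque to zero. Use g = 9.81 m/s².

m ≈ 84.8 kg

Choose the fulcrum (at 2.6 m from the left end) as the axis so the support reaction has zero arm there.
Beam weight: 39 × 9.81 = 382.6 N down at 3 m → arm 0.4 m, τ = 382.6 × 0.4 = 153 N·m clockwise.
Bucket of sand: 24 × 9.81 = 235.4 N down at 0.73 m → arm 1.87 m, τ = 235.4 × 1.87 = 440.2 N·m counterclockwise.
Block: 48 × 9.81 = 470.9 N down at 4.8 m → arm 2.2 m, τ = 470.9 × 2.2 = 1036 N·m clockwise.
Battery pack: acts at the fulcrum, moment arm 0 → no torque.
Net moment of known loads = 748.8 N·m clockwise.
An unknown mass m at 1.7 m has arm 0.9 m; its moment is m·g·0.9 counterclockwise.
Setting net torque to zero: m × 9.81 × 0.9 = 748.8 → m = 748.8 / (9.81 × 0.9) = 84.8 kg.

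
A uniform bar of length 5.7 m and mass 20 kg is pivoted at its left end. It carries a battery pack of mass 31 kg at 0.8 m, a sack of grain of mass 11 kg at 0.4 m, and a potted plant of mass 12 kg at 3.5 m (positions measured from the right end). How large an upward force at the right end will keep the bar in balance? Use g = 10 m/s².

Sum moments about the left end (the unknown pivot reaction has zero arm there).
Beam weight: 20 × 10 = 200 N down at 2.85 m → arm 2.85 m, τ = 200 × 2.85 = 570 N·m clockwise.
Battery pack: 31 × 10 = 310 N down at 0.8 m → arm 4.9 m, τ = 310 × 4.9 = 1519 N·m clockwise.
Sack of grain: 11 × 10 = 110 N down at 0.4 m → arm 5.3 m, τ = 110 × 5.3 = 583 N·m clockwise.
Potted plant: 12 × 10 = 120 N down at 3.5 m → arm 2.2 m, τ = 120 × 2.2 = 264 N·m clockwise.
Net moment of the loads = 2936 N·m clockwise.
The upward force F acts at the right end, arm 5.7 m, giving F × 5.7 counterclockwise.
Στ = 0 ⇒ F × 5.7 = 2936 ⇒ F = 2936 / 5.7 = 515 N.

F ≈ 515 N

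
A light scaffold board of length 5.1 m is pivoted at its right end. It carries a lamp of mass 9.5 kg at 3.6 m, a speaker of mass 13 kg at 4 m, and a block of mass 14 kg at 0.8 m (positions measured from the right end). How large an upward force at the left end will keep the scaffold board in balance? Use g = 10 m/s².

Choose the right end as the axis so the unknown pivot reaction has zero arm there.
Lamp: 9.5 × 10 = 95 N down at 3.6 m → arm 3.6 m, τ = 95 × 3.6 = 342 N·m counterclockwise.
Speaker: 13 × 10 = 130 N down at 4 m → arm 4 m, τ = 130 × 4 = 520 N·m counterclockwise.
Block: 14 × 10 = 140 N down at 0.8 m → arm 0.8 m, τ = 140 × 0.8 = 112 N·m counterclockwise.
Net moment of the loads = 974 N·m counterclockwise.
The upward force F acts at the left end, arm 5.1 m, giving F × 5.1 clockwise.
Στ = 0 ⇒ F × 5.1 = 974 ⇒ F = 974 / 5.1 = 191 N.

F ≈ 191 N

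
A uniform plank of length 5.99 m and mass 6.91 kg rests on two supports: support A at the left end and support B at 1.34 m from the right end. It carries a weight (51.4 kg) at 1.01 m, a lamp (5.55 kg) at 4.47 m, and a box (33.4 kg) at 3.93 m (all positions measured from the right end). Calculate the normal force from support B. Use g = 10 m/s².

R_B ≈ 761 N

Choose support A as the axis so its reaction then has zero moment arm.
Beam weight: 6.91 × 10 = 69.1 N down at 2.995 m → arm 2.995 m, τ = 69.1 × 2.995 = 207 N·m clockwise.
Weight: 51.4 × 10 = 514 N down at 1.01 m → arm 4.98 m, τ = 514 × 4.98 = 2560 N·m clockwise.
Lamp: 5.55 × 10 = 55.5 N down at 4.47 m → arm 1.52 m, τ = 55.5 × 1.52 = 84.36 N·m clockwise.
Box: 33.4 × 10 = 334 N down at 3.93 m → arm 2.06 m, τ = 334 × 2.06 = 688 N·m clockwise.
Net load moment about support A = 3539 N·m clockwise.
Reaction R at support B is upward at 1.34 m, arm 4.65 m → moment R × 4.65 counterclockwise.
For rotational equilibrium, R × 4.65 = 3539, so R = 761 N.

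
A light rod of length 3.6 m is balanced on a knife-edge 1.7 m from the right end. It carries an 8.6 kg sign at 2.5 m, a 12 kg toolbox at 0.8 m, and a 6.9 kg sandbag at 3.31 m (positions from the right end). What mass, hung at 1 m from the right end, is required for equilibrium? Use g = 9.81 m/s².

Take moments about the knife-edge (at 1.7 m from the right end).
Sign: 8.6 × 9.81 = 84.37 N down at 2.5 m → arm 0.8 m, τ = 84.37 × 0.8 = 67.5 N·m counterclockwise.
Toolbox: 12 × 9.81 = 117.7 N down at 0.8 m → arm 0.9 m, τ = 117.7 × 0.9 = 105.9 N·m clockwise.
Sandbag: 6.9 × 9.81 = 67.69 N down at 3.31 m → arm 1.61 m, τ = 67.69 × 1.61 = 109 N·m counterclockwise.
Net moment of known loads = 70.6 N·m counterclockwise.
An unknown mass m at 1 m has arm 0.7 m; its moment is m·g·0.7 clockwise.
Setting net torque to zero: m × 9.81 × 0.7 = 70.6 → m = 70.6 / (9.81 × 0.7) = 10.3 kg.

m ≈ 10.3 kg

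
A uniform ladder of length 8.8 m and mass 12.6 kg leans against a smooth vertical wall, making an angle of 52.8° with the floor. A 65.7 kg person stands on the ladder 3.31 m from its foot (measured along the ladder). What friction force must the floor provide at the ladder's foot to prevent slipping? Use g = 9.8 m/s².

f ≈ 231 N

About the foot of the ladder:
Ladder weight 12.6×9.8 = 123.5 N acts at 4.4 m along the ladder; its horizontal arm is 4.4·cos52.8° = 2.66 m → τ = 328.5 N·m clockwise.
Person: 65.7×9.8 = 643.9 N at 3.31 m → arm 2.001 m → τ = 1288 N·m clockwise.
Wall normal N acts horizontally at the top; its moment arm is the height L sinθ = 8.8·sin52.8° = 7.009 m, counterclockwise.
For rotational equilibrium, N × 7.009 = 1616, so N = 231 N.
ΣFx = 0: friction at the foot balances the wall's push, so f = N_wall = 231 N.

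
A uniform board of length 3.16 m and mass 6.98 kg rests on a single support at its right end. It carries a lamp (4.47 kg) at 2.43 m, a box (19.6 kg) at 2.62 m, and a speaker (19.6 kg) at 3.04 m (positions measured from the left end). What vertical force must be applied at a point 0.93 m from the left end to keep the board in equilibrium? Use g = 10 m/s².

Choose the right end as the axis so the unknown pivot reaction has zero arm there.
Beam weight: 6.98 × 10 = 69.8 N down at 1.58 m → arm 1.58 m, τ = 69.8 × 1.58 = 110.3 N·m counterclockwise.
Lamp: 4.47 × 10 = 44.7 N down at 2.43 m → arm 0.73 m, τ = 44.7 × 0.73 = 32.63 N·m counterclockwise.
Box: 19.6 × 10 = 196 N down at 2.62 m → arm 0.54 m, τ = 196 × 0.54 = 105.8 N·m counterclockwise.
Speaker: 19.6 × 10 = 196 N down at 3.04 m → arm 0.12 m, τ = 196 × 0.12 = 23.52 N·m counterclockwise.
Net moment of the loads = 272.2 N·m counterclockwise.
The upward force F acts at a point 0.93 m from the left end, arm 2.23 m, giving F × 2.23 clockwise.
Balancing moments: F × 2.23 = 272.2, giving F = 272.2 / 2.23 = 122 N.

F ≈ 122 N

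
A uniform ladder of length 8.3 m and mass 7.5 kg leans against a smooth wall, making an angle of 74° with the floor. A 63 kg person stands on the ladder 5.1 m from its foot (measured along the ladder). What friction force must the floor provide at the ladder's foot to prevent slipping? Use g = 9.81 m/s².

Taking torques about the foot of the ladder:
Ladder weight 7.5×9.81 = 73.58 N acts at 4.15 m along the ladder; its horizontal arm is 4.15·cos74° = 1.144 m → τ = 84.18 N·m clockwise.
Person: 63×9.81 = 618 N at 5.1 m → arm 1.406 m → τ = 868.9 N·m clockwise.
Wall normal N acts horizontally at the top; its moment arm is the height L sinθ = 8.3·sin74° = 7.978 m, counterclockwise.
Setting net torque to zero: N × 7.978 = 953.1 → N = 119 N.
ΣFx = 0: friction at the foot balances the wall's push, so f = N_wall = 119 N.

f ≈ 119 N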